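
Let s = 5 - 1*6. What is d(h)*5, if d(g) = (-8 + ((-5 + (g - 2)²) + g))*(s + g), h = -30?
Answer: -152055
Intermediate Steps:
s = -1 (s = 5 - 6 = -1)
d(g) = (-1 + g)*(-13 + g + (-2 + g)²) (d(g) = (-8 + ((-5 + (g - 2)²) + g))*(-1 + g) = (-8 + ((-5 + (-2 + g)²) + g))*(-1 + g) = (-8 + (-5 + g + (-2 + g)²))*(-1 + g) = (-13 + g + (-2 + g)²)*(-1 + g) = (-1 + g)*(-13 + g + (-2 + g)²))
d(h)*5 = (9 + (-30)³ - 6*(-30) - 4*(-30)²)*5 = (9 - 27000 + 180 - 4*900)*5 = (9 - 27000 + 180 - 3600)*5 = -30411*5 = -152055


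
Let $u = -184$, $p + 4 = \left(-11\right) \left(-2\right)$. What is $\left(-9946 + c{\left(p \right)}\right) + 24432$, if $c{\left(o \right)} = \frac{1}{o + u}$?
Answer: $\frac{2404675}{166} \approx 14486.0$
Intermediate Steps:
$p = 18$ ($p = -4 - -22 = -4 + 22 = 18$)
$c{\left(o \right)} = \frac{1}{-184 + o}$ ($c{\left(o \right)} = \frac{1}{o - 184} = \frac{1}{-184 + o}$)
$\left(-9946 + c{\left(p \right)}\right) + 24432 = \left(-9946 + \frac{1}{-184 + 18}\right) + 24432 = \left(-9946 + \frac{1}{-166}\right) + 24432 = \left(-9946 - \frac{1}{166}\right) + 24432 = - \frac{1651037}{166} + 24432 = \frac{2404675}{166}$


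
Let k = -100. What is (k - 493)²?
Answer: 351649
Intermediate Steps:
(k - 493)² = (-100 - 493)² = (-593)² = 351649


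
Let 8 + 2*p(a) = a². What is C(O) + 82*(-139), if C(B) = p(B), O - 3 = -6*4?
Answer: -22363/2 ≈ -11182.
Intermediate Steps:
O = -21 (O = 3 - 6*4 = 3 - 24 = -21)
p(a) = -4 + a²/2
C(B) = -4 + B²/2
C(O) + 82*(-139) = (-4 + (½)*(-21)²) + 82*(-139) = (-4 + (½)*441) - 11398 = (-4 + 441/2) - 11398 = 433/2 - 11398 = -22363/2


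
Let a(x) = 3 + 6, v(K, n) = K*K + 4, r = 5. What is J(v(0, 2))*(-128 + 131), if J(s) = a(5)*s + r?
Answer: 123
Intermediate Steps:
v(K, n) = 4 + K² (v(K, n) = K² + 4 = 4 + K²)
a(x) = 9
J(s) = 5 + 9*s (J(s) = 9*s + 5 = 5 + 9*s)
J(v(0, 2))*(-128 + 131) = (5 + 9*(4 + 0²))*(-128 + 131) = (5 + 9*(4 + 0))*3 = (5 + 9*4)*3 = (5 + 36)*3 = 41*3 = 123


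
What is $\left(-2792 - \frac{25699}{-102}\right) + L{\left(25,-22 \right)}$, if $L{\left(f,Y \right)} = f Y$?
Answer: $- \frac{315185}{102} \approx -3090.0$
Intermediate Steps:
$L{\left(f,Y \right)} = Y f$
$\left(-2792 - \frac{25699}{-102}\right) + L{\left(25,-22 \right)} = \left(-2792 - \frac{25699}{-102}\right) - 550 = \left(-2792 - - \frac{25699}{102}\right) - 550 = \left(-2792 + \frac{25699}{102}\right) - 550 = - \frac{259085}{102} - 550 = - \frac{315185}{102}$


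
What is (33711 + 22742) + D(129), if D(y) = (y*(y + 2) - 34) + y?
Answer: 73447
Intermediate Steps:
D(y) = -34 + y + y*(2 + y) (D(y) = (y*(2 + y) - 34) + y = (-34 + y*(2 + y)) + y = -34 + y + y*(2 + y))
(33711 + 22742) + D(129) = (33711 + 22742) + (-34 + 129**2 + 3*129) = 56453 + (-34 + 16641 + 387) = 56453 + 16994 = 73447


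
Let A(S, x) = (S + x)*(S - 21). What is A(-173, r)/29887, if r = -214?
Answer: 75078/29887 ≈ 2.5121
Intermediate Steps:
A(S, x) = (-21 + S)*(S + x) (A(S, x) = (S + x)*(-21 + S) = (-21 + S)*(S + x))
A(-173, r)/29887 = ((-173)² - 21*(-173) - 21*(-214) - 173*(-214))/29887 = (29929 + 3633 + 4494 + 37022)*(1/29887) = 75078*(1/29887) = 75078/29887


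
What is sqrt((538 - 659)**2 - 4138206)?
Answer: I*sqrt(4123565) ≈ 2030.7*I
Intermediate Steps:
sqrt((538 - 659)**2 - 4138206) = sqrt((-121)**2 - 4138206) = sqrt(14641 - 4138206) = sqrt(-4123565) = I*sqrt(4123565)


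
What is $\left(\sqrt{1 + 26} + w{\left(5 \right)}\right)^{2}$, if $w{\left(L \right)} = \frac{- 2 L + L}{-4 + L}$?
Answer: $52 - 30 \sqrt{3} \approx 0.038476$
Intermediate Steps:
$w{\left(L \right)} = - \frac{L}{-4 + L}$ ($w{\left(L \right)} = \frac{\left(-1\right) L}{-4 + L} = - \frac{L}{-4 + L}$)
$\left(\sqrt{1 + 26} + w{\left(5 \right)}\right)^{2} = \left(\sqrt{1 + 26} - \frac{5}{-4 + 5}\right)^{2} = \left(\sqrt{27} - \frac{5}{1}\right)^{2} = \left(3 \sqrt{3} - 5 \cdot 1\right)^{2} = \left(3 \sqrt{3} - 5\right)^{2} = \left(-5 + 3 \sqrt{3}\right)^{2}$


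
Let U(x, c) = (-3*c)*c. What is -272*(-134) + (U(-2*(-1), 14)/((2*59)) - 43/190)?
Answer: 408523683/11210 ≈ 36443.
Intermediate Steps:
U(x, c) = -3*c²
-272*(-134) + (U(-2*(-1), 14)/((2*59)) - 43/190) = -272*(-134) + ((-3*14²)/((2*59)) - 43/190) = 36448 + (-3*196/118 - 43*1/190) = 36448 + (-588*1/118 - 43/190) = 36448 + (-294/59 - 43/190) = 36448 - 58397/11210 = 408523683/11210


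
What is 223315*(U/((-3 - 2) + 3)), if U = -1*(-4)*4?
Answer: -1786520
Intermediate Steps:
U = 16 (U = 4*4 = 16)
223315*(U/((-3 - 2) + 3)) = 223315*(16/((-3 - 2) + 3)) = 223315*(16/(-5 + 3)) = 223315*(16/(-2)) = 223315*(16*(-½)) = 223315*(-8) = -1786520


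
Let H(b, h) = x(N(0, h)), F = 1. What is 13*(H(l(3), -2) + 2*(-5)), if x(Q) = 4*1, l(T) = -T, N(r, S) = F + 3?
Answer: -78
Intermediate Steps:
N(r, S) = 4 (N(r, S) = 1 + 3 = 4)
x(Q) = 4
H(b, h) = 4
13*(H(l(3), -2) + 2*(-5)) = 13*(4 + 2*(-5)) = 13*(4 - 10) = 13*(-6) = -78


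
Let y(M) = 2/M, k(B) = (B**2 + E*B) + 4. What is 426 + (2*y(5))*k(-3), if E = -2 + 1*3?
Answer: 434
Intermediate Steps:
E = 1 (E = -2 + 3 = 1)
k(B) = 4 + B + B**2 (k(B) = (B**2 + 1*B) + 4 = (B**2 + B) + 4 = (B + B**2) + 4 = 4 + B + B**2)
426 + (2*y(5))*k(-3) = 426 + (2*(2/5))*(4 - 3 + (-3)**2) = 426 + (2*(2*(1/5)))*(4 - 3 + 9) = 426 + (2*(2/5))*10 = 426 + (4/5)*10 = 426 + 8 = 434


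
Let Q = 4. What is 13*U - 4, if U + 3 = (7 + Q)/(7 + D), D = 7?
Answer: -459/14 ≈ -32.786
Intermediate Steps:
U = -31/14 (U = -3 + (7 + 4)/(7 + 7) = -3 + 11/14 = -31/14 ≈ -2.2143)
13*U - 4 = 13*(-31/14) - 4 = -403/14 - 4 = -459/14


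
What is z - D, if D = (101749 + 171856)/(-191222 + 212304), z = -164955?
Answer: -3477854915/21082 ≈ -1.6497e+5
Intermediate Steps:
D = 273605/21082 ≈ 12.978
z - D = -164955 - 1*273605/21082 = -164955 - 273605/21082 = -3477854915/21082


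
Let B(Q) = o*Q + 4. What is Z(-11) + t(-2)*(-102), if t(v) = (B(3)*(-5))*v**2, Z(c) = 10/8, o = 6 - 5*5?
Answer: -432475/4 ≈ -1.0812e+5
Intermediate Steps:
o = -19 (o = 6 - 25 = -19)
Z(c) = 5/4 (Z(c) = 10*(1/8) = 5/4)
B(Q) = 4 - 19*Q (B(Q) = -19*Q + 4 = 4 - 19*Q)
t(v) = 265*v**2 (t(v) = ((4 - 19*3)*(-5))*v**2 = ((4 - 57)*(-5))*v**2 = (-53*(-5))*v**2 = 265*v**2)
Z(-11) + t(-2)*(-102) = 5/4 + (265*(-2)**2)*(-102) = 5/4 + (265*4)*(-102) = 5/4 + 1060*(-102) = 5/4 - 108120 = -432475/4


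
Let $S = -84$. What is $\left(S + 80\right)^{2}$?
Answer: $16$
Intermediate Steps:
$\left(S + 80\right)^{2} = \left(-84 + 80\right)^{2} = \left(-4\right)^{2} = 16$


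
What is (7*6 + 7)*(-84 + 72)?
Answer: -588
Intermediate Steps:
(7*6 + 7)*(-84 + 72) = (42 + 7)*(-12) = 49*(-12) = -588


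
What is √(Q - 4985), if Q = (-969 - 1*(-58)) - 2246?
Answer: I*√8142 ≈ 90.233*I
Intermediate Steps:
Q = -3157 (Q = (-969 + 58) - 2246 = -911 - 2246 = -3157)
√(Q - 4985) = √(-3157 - 4985) = √(-8142) = I*√8142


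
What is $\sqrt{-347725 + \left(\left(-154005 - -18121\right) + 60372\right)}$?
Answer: $i \sqrt{423237} \approx 650.57 i$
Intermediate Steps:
$\sqrt{-347725 + \left(\left(-154005 - -18121\right) + 60372\right)} = \sqrt{-347725 + \left(\left(-154005 + 18121\right) + 60372\right)} = \sqrt{-347725 + \left(-135884 + 60372\right)} = \sqrt{-347725 - 75512} = \sqrt{-423237} = i \sqrt{423237}$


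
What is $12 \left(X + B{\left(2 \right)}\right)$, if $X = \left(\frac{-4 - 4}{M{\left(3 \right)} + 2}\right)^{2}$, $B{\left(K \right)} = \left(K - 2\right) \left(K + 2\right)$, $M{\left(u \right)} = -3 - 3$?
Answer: $48$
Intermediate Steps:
$M{\left(u \right)} = -6$
$B{\left(K \right)} = \left(-2 + K\right) \left(2 + K\right)$
$X = 4$ ($X = \left(\frac{-4 - 4}{-6 + 2}\right)^{2} = \left(- \frac{8}{-4}\right)^{2} = \left(\left(-8\right) \left(- \frac{1}{4}\right)\right)^{2} = 2^{2} = 4$)
$12 \left(X + B{\left(2 \right)}\right) = 12 \left(4 - \left(4 - 2^{2}\right)\right) = 12 \left(4 + \left(-4 + 4\right)\right) = 12 \left(4 + 0\right) = 12 \cdot 4 = 48$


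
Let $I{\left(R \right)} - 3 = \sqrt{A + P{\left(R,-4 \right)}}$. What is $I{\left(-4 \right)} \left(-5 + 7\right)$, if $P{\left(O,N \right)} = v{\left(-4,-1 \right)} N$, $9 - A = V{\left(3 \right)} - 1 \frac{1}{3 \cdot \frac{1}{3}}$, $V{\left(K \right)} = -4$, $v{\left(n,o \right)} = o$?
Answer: $6 + 6 \sqrt{2} \approx 14.485$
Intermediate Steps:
$A = 14$ ($A = 9 - \left(-4 - 1 \frac{1}{3 \cdot \frac{1}{3}}\right) = 9 - \left(-4 - 1 \cdot 1^{-1}\right) = 9 - \left(-4 - 1 \cdot 1\right) = 9 - \left(-4 - 1\right) = 9 - -5 = 9 + 5 = 14$)
$P{\left(O,N \right)} = - N$
$I{\left(R \right)} = 3 + 3 \sqrt{2}$ ($I{\left(R \right)} = 3 + \sqrt{14 - -4} = 3 + \sqrt{14 + 4} = 3 + \sqrt{18} = 3 + 3 \sqrt{2}$)
$I{\left(-4 \right)} \left(-5 + 7\right) = \left(3 + 3 \sqrt{2}\right) \left(-5 + 7\right) = \left(3 + 3 \sqrt{2}\right) 2 = 6 + 6 \sqrt{2}$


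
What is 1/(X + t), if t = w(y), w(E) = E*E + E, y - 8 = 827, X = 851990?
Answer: 1/1550050 ≈ 6.4514e-7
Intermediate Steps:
y = 835 (y = 8 + 827 = 835)
w(E) = E + E² (w(E) = E² + E = E + E²)
t = 698060 (t = 835*(1 + 835) = 835*836 = 698060)
1/(X + t) = 1/(851990 + 698060) = 1/1550050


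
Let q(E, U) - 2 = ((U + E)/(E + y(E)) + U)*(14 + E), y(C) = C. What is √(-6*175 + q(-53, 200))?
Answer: I*√98808430/106 ≈ 93.776*I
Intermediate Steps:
q(E, U) = 2 + (14 + E)*(U + (E + U)/(2*E)) (q(E, U) = 2 + ((U + E)/(E + E) + U)*(14 + E) = 2 + ((E + U)/((2*E)) + U)*(14 + E) = 2 + ((E + U)*(1/(2*E)) + U)*(14 + E) = 2 + ((E + U)/(2*E) + U)*(14 + E) = 2 + (U + (E + U)/(2*E))*(14 + E) = 2 + (14 + E)*(U + (E + U)/(2*E)))
√(-6*175 + q(-53, 200)) = √(-6*175 + (9 + (½)*(-53) + (29/2)*200 - 53*200 + 7*200/(-53))) = √(-1050 + (9 - 53/2 + 2900 - 10600 + 7*200*(-1/53))) = √(-1050 + (9 - 53/2 + 2900 - 10600 - 1400/53)) = √(-1050 - 820855/106) = √(-932155/106) = I*√98808430/106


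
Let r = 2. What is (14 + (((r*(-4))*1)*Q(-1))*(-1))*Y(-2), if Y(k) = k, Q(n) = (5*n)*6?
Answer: 452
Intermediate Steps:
Q(n) = 30*n
(14 + (((r*(-4))*1)*Q(-1))*(-1))*Y(-2) = (14 + (((2*(-4))*1)*(30*(-1)))*(-1))*(-2) = (14 + (-8*1*(-30))*(-1))*(-2) = (14 - 8*(-30)*(-1))*(-2) = (14 + 240*(-1))*(-2) = (14 - 240)*(-2) = -226*(-2) = 452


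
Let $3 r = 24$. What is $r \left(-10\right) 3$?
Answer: $-240$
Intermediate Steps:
$r = 8$ ($r = \frac{1}{3} \cdot 24 = 8$)
$r \left(-10\right) 3 = 8 \left(-10\right) 3 = \left(-80\right) 3 = -240$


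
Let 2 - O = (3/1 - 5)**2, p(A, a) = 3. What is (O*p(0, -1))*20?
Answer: -120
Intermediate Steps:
O = -2 (O = 2 - (3/1 - 5)**2 = 2 - (3*1 - 5)**2 = 2 - (3 - 5)**2 = 2 - 1*(-2)**2 = 2 - 1*4 = 2 - 4 = -2)
(O*p(0, -1))*20 = -2*3*20 = -6*20 = -120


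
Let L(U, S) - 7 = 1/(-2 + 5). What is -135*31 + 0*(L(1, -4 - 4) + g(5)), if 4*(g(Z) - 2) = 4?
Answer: -4185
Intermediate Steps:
g(Z) = 3 (g(Z) = 2 + (1/4)*4 = 2 + 1 = 3)
L(U, S) = 22/3 (L(U, S) = 7 + 1/(-2 + 5) = 7 + 1/3 = 22/3)
-135*31 + 0*(L(1, -4 - 4) + g(5)) = -135*31 + 0*(22/3 + 3) = -4185 + 0*(31/3) = -4185 + 0 = -4185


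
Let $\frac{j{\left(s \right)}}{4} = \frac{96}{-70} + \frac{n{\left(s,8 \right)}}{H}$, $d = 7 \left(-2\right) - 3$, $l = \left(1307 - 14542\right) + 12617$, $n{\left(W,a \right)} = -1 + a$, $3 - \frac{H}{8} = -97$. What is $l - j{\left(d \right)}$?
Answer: $- \frac{857569}{1400} \approx -612.55$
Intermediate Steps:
$H = 800$ ($H = 24 - -776 = 24 + 776 = 800$)
$l = -618$ ($l = -13235 + 12617 = -618$)
$d = -17$ ($d = -14 - 3 = -17$)
$j{\left(s \right)} = - \frac{7631}{1400}$ ($j{\left(s \right)} = 4 \left(\frac{96}{-70} + \frac{-1 + 8}{800}\right) = 4 \left(96 \left(- \frac{1}{70}\right) + 7 \cdot \frac{1}{800}\right) = 4 \left(- \frac{48}{35} + \frac{7}{800}\right) = 4 \left(- \frac{7631}{5600}\right) = - \frac{7631}{1400}$)
$l - j{\left(d \right)} = -618 - - \frac{7631}{1400} = -618 + \frac{7631}{1400} = - \frac{857569}{1400}$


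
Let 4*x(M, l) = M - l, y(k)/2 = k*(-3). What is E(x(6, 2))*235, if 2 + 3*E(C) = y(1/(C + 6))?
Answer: -4700/21 ≈ -223.81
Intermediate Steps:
y(k) = -6*k (y(k) = 2*(k*(-3)) = 2*(-3*k) = -6*k)
x(M, l) = -l/4 + M/4 (x(M, l) = (M - l)/4 = -l/4 + M/4)
E(C) = -2/3 - 2/(6 + C) (E(C) = -2/3 + (-6/(C + 6))/3 = -2/3 + (-6/(6 + C))/3 = -2/3 - 2/(6 + C))
E(x(6, 2))*235 = (2*(-9 - (-1/4*2 + (1/4)*6))/(3*(6 + (-1/4*2 + (1/4)*6))))*235 = (2*(-9 - (-1/2 + 3/2))/(3*(6 + (-1/2 + 3/2))))*235 = (2*(-9 - 1*1)/(3*(6 + 1)))*235 = ((2/3)*(-9 - 1)/7)*235 = ((2/3)*(1/7)*(-10))*235 = -20/21*235 = -4700/21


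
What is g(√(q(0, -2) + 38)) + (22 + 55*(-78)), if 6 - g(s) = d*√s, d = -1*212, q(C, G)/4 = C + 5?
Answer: -4262 + 212*58^(¼) ≈ -3676.9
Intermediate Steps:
q(C, G) = 20 + 4*C (q(C, G) = 4*(C + 5) = 4*(5 + C) = 20 + 4*C)
d = -212
g(s) = 6 + 212*√s (g(s) = 6 - (-212)*√s = 6 + 212*√s)
g(√(q(0, -2) + 38)) + (22 + 55*(-78)) = (6 + 212*√(√((20 + 4*0) + 38))) + (22 + 55*(-78)) = (6 + 212*√(√((20 + 0) + 38))) + (22 - 4290) = (6 + 212*√(√(20 + 38))) - 4268 = (6 + 212*√(√58)) - 4268 = (6 + 212*58^(¼)) - 4268 = -4262 + 212*58^(¼)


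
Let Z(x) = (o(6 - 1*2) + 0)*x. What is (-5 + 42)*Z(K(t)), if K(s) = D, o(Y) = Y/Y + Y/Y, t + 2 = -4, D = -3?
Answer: -222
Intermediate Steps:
t = -6 (t = -2 - 4 = -6)
o(Y) = 2 (o(Y) = 1 + 1 = 2)
K(s) = -3
Z(x) = 2*x (Z(x) = (2 + 0)*x = 2*x)
(-5 + 42)*Z(K(t)) = (-5 + 42)*(2*(-3)) = 37*(-6) = -222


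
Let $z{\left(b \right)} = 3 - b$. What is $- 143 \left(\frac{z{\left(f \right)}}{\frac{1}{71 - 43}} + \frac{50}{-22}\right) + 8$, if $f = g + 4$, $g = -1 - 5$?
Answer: $-19687$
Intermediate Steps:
$g = -6$ ($g = -1 - 5 = -6$)
$f = -2$ ($f = -6 + 4 = -2$)
$- 143 \left(\frac{z{\left(f \right)}}{\frac{1}{71 - 43}} + \frac{50}{-22}\right) + 8 = - 143 \left(\frac{3 - -2}{\frac{1}{71 - 43}} + \frac{50}{-22}\right) + 8 = - 143 \left(\frac{3 + 2}{\frac{1}{28}} + 50 \left(- \frac{1}{22}\right)\right) + 8 = - 143 \left(5 \frac{1}{\frac{1}{28}} - \frac{25}{11}\right) + 8 = - 143 \left(5 \cdot 28 - \frac{25}{11}\right) + 8 = - 143 \left(140 - \frac{25}{11}\right) + 8 = \left(-143\right) \frac{1515}{11} + 8 = -19695 + 8 = -19687$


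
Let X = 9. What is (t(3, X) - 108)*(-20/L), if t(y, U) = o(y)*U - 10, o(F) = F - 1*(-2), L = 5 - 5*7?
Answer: -146/3 ≈ -48.667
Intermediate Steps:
L = -30 (L = 5 - 35 = -30)
o(F) = 2 + F (o(F) = F + 2 = 2 + F)
t(y, U) = -10 + U*(2 + y) (t(y, U) = (2 + y)*U - 10 = U*(2 + y) - 10 = -10 + U*(2 + y))
(t(3, X) - 108)*(-20/L) = ((-10 + 9*(2 + 3)) - 108)*(-20/(-30)) = ((-10 + 9*5) - 108)*(-20*(-1/30)) = ((-10 + 45) - 108)*(⅔) = (35 - 108)*(⅔) = -73*⅔ = -146/3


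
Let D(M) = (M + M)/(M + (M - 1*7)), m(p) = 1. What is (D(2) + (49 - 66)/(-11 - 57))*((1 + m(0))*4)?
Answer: -26/3 ≈ -8.6667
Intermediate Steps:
D(M) = 2*M/(-7 + 2*M) (D(M) = (2*M)/(M + (M - 7)) = (2*M)/(M + (-7 + M)) = (2*M)/(-7 + 2*M) = 2*M/(-7 + 2*M))
(D(2) + (49 - 66)/(-11 - 57))*((1 + m(0))*4) = (2*2/(-7 + 2*2) + (49 - 66)/(-11 - 57))*((1 + 1)*4) = (2*2/(-7 + 4) - 17/(-68))*(2*4) = (2*2/(-3) - 17*(-1/68))*8 = (2*2*(-⅓) + ¼)*8 = (-4/3 + ¼)*8 = -13/12*8 = -26/3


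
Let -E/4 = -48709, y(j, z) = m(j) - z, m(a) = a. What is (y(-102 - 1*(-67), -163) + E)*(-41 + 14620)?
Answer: 2842380156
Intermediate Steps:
y(j, z) = j - z
E = 194836 (E = -4*(-48709) = 194836)
(y(-102 - 1*(-67), -163) + E)*(-41 + 14620) = (((-102 - 1*(-67)) - 1*(-163)) + 194836)*(-41 + 14620) = (((-102 + 67) + 163) + 194836)*14579 = ((-35 + 163) + 194836)*14579 = (128 + 194836)*14579 = 194964*14579 = 2842380156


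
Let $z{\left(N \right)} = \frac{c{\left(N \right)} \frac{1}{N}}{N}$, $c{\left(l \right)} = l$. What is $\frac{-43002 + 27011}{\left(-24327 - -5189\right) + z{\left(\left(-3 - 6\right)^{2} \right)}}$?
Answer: $\frac{1295271}{1550177} \approx 0.83556$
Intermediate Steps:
$z{\left(N \right)} = \frac{1}{N}$ ($z{\left(N \right)} = \frac{N \frac{1}{N}}{N} = 1 \frac{1}{N} = \frac{1}{N}$)
$\frac{-43002 + 27011}{\left(-24327 - -5189\right) + z{\left(\left(-3 - 6\right)^{2} \right)}} = \frac{-43002 + 27011}{\left(-24327 - -5189\right) + \frac{1}{\left(-3 - 6\right)^{2}}} = - \frac{15991}{\left(-24327 + 5189\right) + \frac{1}{\left(-9\right)^{2}}} = - \frac{15991}{-19138 + \frac{1}{81}} = - \frac{15991}{- \frac{1550177}{81}} = \left(-15991\right) \left(- \frac{81}{1550177}\right) = \frac{1295271}{1550177}$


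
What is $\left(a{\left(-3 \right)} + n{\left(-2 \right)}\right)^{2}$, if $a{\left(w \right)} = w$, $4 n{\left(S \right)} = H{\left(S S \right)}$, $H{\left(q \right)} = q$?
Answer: $4$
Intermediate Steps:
$n{\left(S \right)} = \frac{S^{2}}{4}$ ($n{\left(S \right)} = \frac{S S}{4} = \frac{S^{2}}{4}$)
$\left(a{\left(-3 \right)} + n{\left(-2 \right)}\right)^{2} = \left(-3 + \frac{\left(-2\right)^{2}}{4}\right)^{2} = \left(-3 + \frac{1}{4} \cdot 4\right)^{2} = \left(-3 + 1\right)^{2} = \left(-2\right)^{2} = 4$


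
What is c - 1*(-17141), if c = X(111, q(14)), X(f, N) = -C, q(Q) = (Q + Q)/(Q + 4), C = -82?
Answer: 17223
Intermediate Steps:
q(Q) = 2*Q/(4 + Q) (q(Q) = (2*Q)/(4 + Q) = 2*Q/(4 + Q))
X(f, N) = 82 (X(f, N) = -1*(-82) = 82)
c = 82
c - 1*(-17141) = 82 - 1*(-17141) = 82 + 17141 = 17223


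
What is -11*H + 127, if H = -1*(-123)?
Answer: -1226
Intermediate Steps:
H = 123
-11*H + 127 = -11*123 + 127 = -1353 + 127 = -1226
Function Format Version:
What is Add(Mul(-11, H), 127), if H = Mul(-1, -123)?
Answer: -1226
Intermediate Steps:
H = 123
Add(Mul(-11, H), 127) = Add(Mul(-11, 123), 127) = Add(-1353, 127) = -1226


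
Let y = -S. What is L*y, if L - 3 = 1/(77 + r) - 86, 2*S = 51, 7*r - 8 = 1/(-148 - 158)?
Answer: 708414531/334762 ≈ 2116.2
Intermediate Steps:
r = 2447/2142 (r = 8/7 + 1/(7*(-148 - 158)) = 8/7 + (1/7)/(-306) = 8/7 + (1/7)*(-1/306) = 8/7 - 1/2142 = 2447/2142 ≈ 1.1424)
S = 51/2 (S = (1/2)*51 = 51/2 ≈ 25.500)
y = -51/2 (y = -1*51/2 = -51/2 ≈ -25.500)
L = -13890481/167381 (L = 3 + (1/(77 + 2447/2142) - 86) = 3 + (1/(167381/2142) - 86) = 3 + (2142/167381 - 86) = 3 - 14392624/167381 = -13890481/167381 ≈ -82.987)
L*y = -13890481/167381*(-51/2) = 708414531/334762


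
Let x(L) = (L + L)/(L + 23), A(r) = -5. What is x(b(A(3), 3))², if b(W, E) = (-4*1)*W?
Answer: 1600/1849 ≈ 0.86533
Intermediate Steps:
b(W, E) = -4*W
x(L) = 2*L/(23 + L) (x(L) = (2*L)/(23 + L) = 2*L/(23 + L))
x(b(A(3), 3))² = (2*(-4*(-5))/(23 - 4*(-5)))² = (2*20/(23 + 20))² = (2*20/43)² = (2*20*(1/43))² = (40/43)² = 1600/1849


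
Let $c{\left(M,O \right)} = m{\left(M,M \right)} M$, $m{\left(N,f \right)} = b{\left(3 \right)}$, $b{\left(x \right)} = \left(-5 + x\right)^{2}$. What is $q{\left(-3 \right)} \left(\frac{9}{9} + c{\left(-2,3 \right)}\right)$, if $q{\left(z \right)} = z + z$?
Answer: $42$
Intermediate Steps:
$m{\left(N,f \right)} = 4$ ($m{\left(N,f \right)} = \left(-5 + 3\right)^{2} = \left(-2\right)^{2} = 4$)
$q{\left(z \right)} = 2 z$
$c{\left(M,O \right)} = 4 M$
$q{\left(-3 \right)} \left(\frac{9}{9} + c{\left(-2,3 \right)}\right) = 2 \left(-3\right) \left(\frac{9}{9} + 4 \left(-2\right)\right) = - 6 \left(9 \cdot \frac{1}{9} - 8\right) = - 6 \left(1 - 8\right) = \left(-6\right) \left(-7\right) = 42$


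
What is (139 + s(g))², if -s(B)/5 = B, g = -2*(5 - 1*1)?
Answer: 32041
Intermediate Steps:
g = -8 (g = -2*(5 - 1) = -2*4 = -8)
s(B) = -5*B
(139 + s(g))² = (139 - 5*(-8))² = (139 + 40)² = 179² = 32041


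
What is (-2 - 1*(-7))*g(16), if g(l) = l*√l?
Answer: 320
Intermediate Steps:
g(l) = l^(3/2)
(-2 - 1*(-7))*g(16) = (-2 - 1*(-7))*16^(3/2) = (-2 + 7)*64 = 5*64 = 320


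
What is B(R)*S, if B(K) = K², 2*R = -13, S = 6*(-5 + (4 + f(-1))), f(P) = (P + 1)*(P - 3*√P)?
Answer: -507/2 ≈ -253.50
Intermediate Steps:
f(P) = (1 + P)*(P - 3*√P)
S = -6 (S = 6*(-5 + (4 + (-1 + (-1)² - 3*I - (-3)*I))) = 6*(-5 + (4 + (-1 + 1 - 3*I - (-3)*I))) = 6*(-5 + (4 + (-1 + 1 - 3*I + 3*I))) = 6*(-5 + (4 + 0)) = 6*(-5 + 4) = 6*(-1) = -6)
R = -13/2 (R = (½)*(-13) = -13/2 ≈ -6.5000)
B(R)*S = (-13/2)²*(-6) = (169/4)*(-6) = -507/2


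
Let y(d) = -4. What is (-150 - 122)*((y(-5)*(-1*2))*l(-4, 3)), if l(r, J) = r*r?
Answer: -34816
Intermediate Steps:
l(r, J) = r²
(-150 - 122)*((y(-5)*(-1*2))*l(-4, 3)) = (-150 - 122)*(-(-4)*2*(-4)²) = -272*(-4*(-2))*16 = -2176*16 = -272*128 = -34816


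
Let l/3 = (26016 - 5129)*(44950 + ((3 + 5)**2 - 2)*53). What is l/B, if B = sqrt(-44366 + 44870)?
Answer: 251876333*sqrt(14)/7 ≈ 1.3463e+8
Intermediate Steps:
B = 6*sqrt(14) (B = sqrt(504) = 6*sqrt(14) ≈ 22.450)
l = 3022515996 (l = 3*((26016 - 5129)*(44950 + ((3 + 5)**2 - 2)*53)) = 3*(20887*(44950 + (8**2 - 2)*53)) = 3*(20887*(44950 + (64 - 2)*53)) = 3*(20887*(44950 + 62*53)) = 3*(20887*(44950 + 3286)) = 3*(20887*48236) = 3*1007505332 = 3022515996)
l/B = 3022515996/((6*sqrt(14))) = 3022515996*(sqrt(14)/84) = 251876333*sqrt(14)/7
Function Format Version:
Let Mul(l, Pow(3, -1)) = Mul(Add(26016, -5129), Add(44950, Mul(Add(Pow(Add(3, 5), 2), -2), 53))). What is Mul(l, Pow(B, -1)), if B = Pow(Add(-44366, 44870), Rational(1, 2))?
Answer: Mul(Rational(251876333, 7), Pow(14, Rational(1, 2))) ≈ 1.3463e+8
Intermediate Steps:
B = Mul(6, Pow(14, Rational(1, 2))) (B = Pow(504, Rational(1, 2)) = Mul(6, Pow(14, Rational(1, 2))) ≈ 22.450)
l = 3022515996 (l = Mul(3, Mul(Add(26016, -5129), Add(44950, Mul(Add(Pow(Add(3, 5), 2), -2), 53)))) = Mul(3, Mul(20887, Add(44950, Mul(Add(Pow(8, 2), -2), 53)))) = Mul(3, Mul(20887, Add(44950, Mul(Add(64, -2), 53)))) = Mul(3, Mul(20887, Add(44950, Mul(62, 53)))) = Mul(3, Mul(20887, Add(44950, 3286))) = Mul(3, Mul(20887, 48236)) = Mul(3, 1007505332) = 3022515996)
Mul(l, Pow(B, -1)) = Mul(3022515996, Pow(Mul(6, Pow(14, Rational(1, 2))), -1)) = Mul(3022515996, Mul(Rational(1, 84), Pow(14, Rational(1, 2)))) = Mul(Rational(251876333, 7), Pow(14, Rational(1, 2)))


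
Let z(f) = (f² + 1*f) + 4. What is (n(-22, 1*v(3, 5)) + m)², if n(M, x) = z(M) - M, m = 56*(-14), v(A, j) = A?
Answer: 87616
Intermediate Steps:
m = -784
z(f) = 4 + f + f² (z(f) = (f² + f) + 4 = (f + f²) + 4 = 4 + f + f²)
n(M, x) = 4 + M² (n(M, x) = (4 + M + M²) - M = 4 + M²)
(n(-22, 1*v(3, 5)) + m)² = ((4 + (-22)²) - 784)² = ((4 + 484) - 784)² = (488 - 784)² = (-296)² = 87616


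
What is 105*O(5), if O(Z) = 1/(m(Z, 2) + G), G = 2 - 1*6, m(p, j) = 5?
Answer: 105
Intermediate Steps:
G = -4 (G = 2 - 6 = -4)
O(Z) = 1 (O(Z) = 1/(5 - 4) = 1/1 = 1)
105*O(5) = 105*1 = 105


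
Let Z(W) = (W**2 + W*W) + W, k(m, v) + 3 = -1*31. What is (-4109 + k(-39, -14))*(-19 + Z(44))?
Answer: -16145271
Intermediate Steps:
k(m, v) = -34 (k(m, v) = -3 - 1*31 = -3 - 31 = -34)
Z(W) = W + 2*W**2 (Z(W) = (W**2 + W**2) + W = 2*W**2 + W = W + 2*W**2)
(-4109 + k(-39, -14))*(-19 + Z(44)) = (-4109 - 34)*(-19 + 44*(1 + 2*44)) = -4143*(-19 + 44*(1 + 88)) = -4143*(-19 + 44*89) = -4143*(-19 + 3916) = -4143*3897 = -16145271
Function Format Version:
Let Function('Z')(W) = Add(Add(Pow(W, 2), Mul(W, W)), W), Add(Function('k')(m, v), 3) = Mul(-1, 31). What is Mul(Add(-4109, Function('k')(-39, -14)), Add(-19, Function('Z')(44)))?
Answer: -16145271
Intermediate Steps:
Function('k')(m, v) = -34 (Function('k')(m, v) = Add(-3, Mul(-1, 31)) = Add(-3, -31) = -34)
Function('Z')(W) = Add(W, Mul(2, Pow(W, 2))) (Function('Z')(W) = Add(Add(Pow(W, 2), Pow(W, 2)), W) = Add(Mul(2, Pow(W, 2)), W) = Add(W, Mul(2, Pow(W, 2))))
Mul(Add(-4109, Function('k')(-39, -14)), Add(-19, Function('Z')(44))) = Mul(Add(-4109, -34), Add(-19, Mul(44, Add(1, Mul(2, 44))))) = Mul(-4143, Add(-19, Mul(44, Add(1, 88)))) = Mul(-4143, Add(-19, Mul(44, 89))) = Mul(-4143, Add(-19, 3916)) = Mul(-4143, 3897) = -16145271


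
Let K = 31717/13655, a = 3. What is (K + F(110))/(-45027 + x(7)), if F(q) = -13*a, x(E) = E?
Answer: 125207/153687025 ≈ 0.00081469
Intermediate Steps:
K = 31717/13655 (K = 31717*(1/13655) = 31717/13655 ≈ 2.3227)
F(q) = -39 (F(q) = -13*3 = -39)
(K + F(110))/(-45027 + x(7)) = (31717/13655 - 39)/(-45027 + 7) = -500828/13655/(-45020) = -500828/13655*(-1/45020) = 125207/153687025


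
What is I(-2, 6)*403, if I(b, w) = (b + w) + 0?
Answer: 1612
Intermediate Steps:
I(b, w) = b + w
I(-2, 6)*403 = (-2 + 6)*403 = 4*403 = 1612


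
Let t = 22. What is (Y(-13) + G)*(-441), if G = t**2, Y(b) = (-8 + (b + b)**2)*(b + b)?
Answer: 7445844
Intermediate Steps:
Y(b) = 2*b*(-8 + 4*b**2) (Y(b) = (-8 + (2*b)**2)*(2*b) = (-8 + 4*b**2)*(2*b) = 2*b*(-8 + 4*b**2))
G = 484 (G = 22**2 = 484)
(Y(-13) + G)*(-441) = (8*(-13)*(-2 + (-13)**2) + 484)*(-441) = (8*(-13)*(-2 + 169) + 484)*(-441) = (8*(-13)*167 + 484)*(-441) = (-17368 + 484)*(-441) = -16884*(-441) = 7445844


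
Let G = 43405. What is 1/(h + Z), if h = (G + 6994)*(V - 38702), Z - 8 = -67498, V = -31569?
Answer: -1/3541655619 ≈ -2.8235e-10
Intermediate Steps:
Z = -67490 (Z = 8 - 67498 = -67490)
h = -3541588129 (h = (43405 + 6994)*(-31569 - 38702) = 50399*(-70271) = -3541588129)
1/(h + Z) = 1/(-3541588129 - 67490) = 1/(-3541655619) = -1/3541655619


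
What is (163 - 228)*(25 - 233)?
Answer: 13520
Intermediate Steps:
(163 - 228)*(25 - 233) = -65*(-208) = 13520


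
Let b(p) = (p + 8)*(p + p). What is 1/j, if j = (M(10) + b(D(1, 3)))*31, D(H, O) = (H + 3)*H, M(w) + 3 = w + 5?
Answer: 1/3348 ≈ 0.00029869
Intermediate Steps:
M(w) = 2 + w (M(w) = -3 + (w + 5) = -3 + (5 + w) = 2 + w)
D(H, O) = H*(3 + H) (D(H, O) = (3 + H)*H = H*(3 + H))
b(p) = 2*p*(8 + p) (b(p) = (8 + p)*(2*p) = 2*p*(8 + p))
j = 3348 (j = ((2 + 10) + 2*(1*(3 + 1))*(8 + 1*(3 + 1)))*31 = (12 + 2*(1*4)*(8 + 1*4))*31 = (12 + 2*4*(8 + 4))*31 = (12 + 2*4*12)*31 = (12 + 96)*31 = 108*31 = 3348)
1/j = 1/3348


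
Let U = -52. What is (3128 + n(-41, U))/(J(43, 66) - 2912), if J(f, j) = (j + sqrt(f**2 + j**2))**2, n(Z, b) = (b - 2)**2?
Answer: -46230556/49608719 + 797808*sqrt(6205)/49608719 ≈ 0.33491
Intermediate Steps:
n(Z, b) = (-2 + b)**2
(3128 + n(-41, U))/(J(43, 66) - 2912) = (3128 + (-2 - 52)**2)/((66 + sqrt(43**2 + 66**2))**2 - 2912) = (3128 + (-54)**2)/((66 + sqrt(1849 + 4356))**2 - 2912) = (3128 + 2916)/((66 + sqrt(6205))**2 - 2912) = 6044/(-2912 + (66 + sqrt(6205))**2)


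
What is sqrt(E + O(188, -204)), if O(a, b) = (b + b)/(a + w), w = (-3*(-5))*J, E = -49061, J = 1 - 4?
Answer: I*sqrt(1003306733)/143 ≈ 221.5*I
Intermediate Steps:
J = -3
w = -45 (w = -3*(-5)*(-3) = 15*(-3) = -45)
O(a, b) = 2*b/(-45 + a) (O(a, b) = (b + b)/(a - 45) = (2*b)/(-45 + a) = 2*b/(-45 + a))
sqrt(E + O(188, -204)) = sqrt(-49061 + 2*(-204)/(-45 + 188)) = sqrt(-49061 + 2*(-204)/143) = sqrt(-49061 + 2*(-204)*(1/143)) = sqrt(-49061 - 408/143) = sqrt(-7016131/143) = I*sqrt(1003306733)/143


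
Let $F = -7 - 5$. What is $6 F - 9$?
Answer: $-81$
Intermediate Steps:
$F = -12$ ($F = -7 - 5 = -12$)
$6 F - 9 = 6 \left(-12\right) - 9 = -72 - 9 = -81$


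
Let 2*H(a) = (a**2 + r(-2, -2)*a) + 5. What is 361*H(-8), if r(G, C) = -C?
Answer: 19133/2 ≈ 9566.5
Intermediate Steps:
H(a) = 5/2 + a + a**2/2 (H(a) = ((a**2 + (-1*(-2))*a) + 5)/2 = ((a**2 + 2*a) + 5)/2 = (5 + a**2 + 2*a)/2 = 5/2 + a + a**2/2)
361*H(-8) = 361*(5/2 - 8 + (1/2)*(-8)**2) = 361*(5/2 - 8 + (1/2)*64) = 361*(5/2 - 8 + 32) = 361*(53/2) = 19133/2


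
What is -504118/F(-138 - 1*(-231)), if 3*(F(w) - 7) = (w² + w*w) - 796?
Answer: -1512354/16523 ≈ -91.530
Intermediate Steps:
F(w) = -775/3 + 2*w²/3 (F(w) = 7 + ((w² + w*w) - 796)/3 = 7 + ((w² + w²) - 796)/3 = 7 + (2*w² - 796)/3 = 7 + (-796 + 2*w²)/3 = 7 + (-796/3 + 2*w²/3) = -775/3 + 2*w²/3)
-504118/F(-138 - 1*(-231)) = -504118/(-775/3 + 2*(-138 - 1*(-231))²/3) = -504118/(-775/3 + 2*(-138 + 231)²/3) = -504118/(-775/3 + (⅔)*93²) = -504118/(-775/3 + (⅔)*8649) = -504118/(-775/3 + 5766) = -504118/16523/3 = -504118*3/16523 = -1512354/16523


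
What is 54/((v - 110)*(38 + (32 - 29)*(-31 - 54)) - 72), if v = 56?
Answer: 3/647 ≈ 0.0046368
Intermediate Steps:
54/((v - 110)*(38 + (32 - 29)*(-31 - 54)) - 72) = 54/((56 - 110)*(38 + (32 - 29)*(-31 - 54)) - 72) = 54/(-54*(38 + 3*(-85)) - 72) = 54/(-54*(38 - 255) - 72) = 54/(-54*(-217) - 72) = 54/(11718 - 72) = 54/11646 = 54*(1/11646) = 3/647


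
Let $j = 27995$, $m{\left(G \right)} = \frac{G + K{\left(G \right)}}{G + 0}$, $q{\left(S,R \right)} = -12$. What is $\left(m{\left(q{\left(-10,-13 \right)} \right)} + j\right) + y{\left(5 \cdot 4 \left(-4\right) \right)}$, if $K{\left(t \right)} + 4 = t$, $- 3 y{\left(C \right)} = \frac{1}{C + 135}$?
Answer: $\frac{1539853}{55} \approx 27997.0$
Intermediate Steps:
$y{\left(C \right)} = - \frac{1}{3 \left(135 + C\right)}$ ($y{\left(C \right)} = - \frac{1}{3 \left(C + 135\right)} = - \frac{1}{3 \left(135 + C\right)}$)
$K{\left(t \right)} = -4 + t$
$m{\left(G \right)} = \frac{-4 + 2 G}{G}$ ($m{\left(G \right)} = \frac{G + \left(-4 + G\right)}{G + 0} = \frac{-4 + 2 G}{G}$)
$\left(m{\left(q{\left(-10,-13 \right)} \right)} + j\right) + y{\left(5 \cdot 4 \left(-4\right) \right)} = \left(\left(2 - \frac{4}{-12}\right) + 27995\right) - \frac{1}{405 + 3 \cdot 5 \cdot 4 \left(-4\right)} = \left(\left(2 - - \frac{1}{3}\right) + 27995\right) - \frac{1}{405 + 3 \cdot 20 \left(-4\right)} = \left(\left(2 + \frac{1}{3}\right) + 27995\right) - \frac{1}{405 + 3 \left(-80\right)} = \left(\frac{7}{3} + 27995\right) - \frac{1}{405 - 240} = \frac{83992}{3} - \frac{1}{165} = \frac{1539853}{55}$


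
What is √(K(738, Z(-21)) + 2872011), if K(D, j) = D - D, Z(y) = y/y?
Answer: √2872011 ≈ 1694.7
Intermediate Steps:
Z(y) = 1
K(D, j) = 0
√(K(738, Z(-21)) + 2872011) = √(0 + 2872011) = √2872011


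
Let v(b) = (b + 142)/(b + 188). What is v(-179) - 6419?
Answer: -57808/9 ≈ -6423.1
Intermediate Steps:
v(b) = (142 + b)/(188 + b)
v(-179) - 6419 = (142 - 179)/(188 - 179) - 6419 = -37/9 - 6419 = -57808/9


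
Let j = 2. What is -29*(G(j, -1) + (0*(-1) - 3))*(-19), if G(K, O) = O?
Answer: -2204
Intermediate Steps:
-29*(G(j, -1) + (0*(-1) - 3))*(-19) = -29*(-1 + (0*(-1) - 3))*(-19) = -29*(-1 + (0 - 3))*(-19) = -29*(-1 - 3)*(-19) = -29*(-4)*(-19) = 116*(-19) = -2204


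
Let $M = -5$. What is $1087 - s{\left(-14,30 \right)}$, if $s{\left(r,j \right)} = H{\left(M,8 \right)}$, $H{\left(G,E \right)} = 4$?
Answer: $1083$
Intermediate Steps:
$s{\left(r,j \right)} = 4$
$1087 - s{\left(-14,30 \right)} = 1087 - 4 = 1083$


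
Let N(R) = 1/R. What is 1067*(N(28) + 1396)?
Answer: 41707963/28 ≈ 1.4896e+6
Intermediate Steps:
1067*(N(28) + 1396) = 1067*(1/28 + 1396) = 1067*(39089/28) = 41707963/28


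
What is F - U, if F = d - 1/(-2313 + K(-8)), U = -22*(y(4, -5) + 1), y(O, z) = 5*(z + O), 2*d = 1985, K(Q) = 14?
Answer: 4158893/4598 ≈ 904.50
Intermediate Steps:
d = 1985/2 (d = (1/2)*1985 = 1985/2 ≈ 992.50)
y(O, z) = 5*O + 5*z (y(O, z) = 5*(O + z) = 5*O + 5*z)
U = 88 (U = -22*((5*4 + 5*(-5)) + 1) = -22*((20 - 25) + 1) = -22*(-5 + 1) = -22*(-4) = 88)
F = 4563517/4598 (F = 1985/2 - 1/(-2313 + 14) = 1985/2 - 1/(-2299) = 1985/2 - 1*(-1/2299) = 1985/2 + 1/2299 = 4563517/4598 ≈ 992.50)
F - U = 4563517/4598 - 1*88 = 4563517/4598 - 88 = 4158893/4598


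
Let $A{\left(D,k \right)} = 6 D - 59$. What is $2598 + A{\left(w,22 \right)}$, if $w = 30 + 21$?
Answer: $2845$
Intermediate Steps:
$w = 51$
$A{\left(D,k \right)} = -59 + 6 D$
$2598 + A{\left(w,22 \right)} = 2598 + \left(-59 + 6 \cdot 51\right) = 2598 + \left(-59 + 306\right) = 2598 + 247 = 2845$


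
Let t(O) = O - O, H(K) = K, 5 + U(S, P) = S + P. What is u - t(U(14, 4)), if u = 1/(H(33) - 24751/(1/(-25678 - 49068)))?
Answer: 1/1850038279 ≈ 5.4053e-10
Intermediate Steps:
U(S, P) = -5 + P + S (U(S, P) = -5 + (S + P) = -5 + (P + S) = -5 + P + S)
t(O) = 0
u = 1/1850038279 (u = 1/(33 - 24751/(1/(-25678 - 49068))) = 1/(33 - 24751/(1/(-74746))) = 1/(33 - 24751/(-1/74746)) = 1/(33 - 24751*(-74746)) = 1/(33 + 1850038246) = 1/1850038279 ≈ 5.4053e-10)
u - t(U(14, 4)) = 1/1850038279 - 1*0 = 1/1850038279 + 0 = 1/1850038279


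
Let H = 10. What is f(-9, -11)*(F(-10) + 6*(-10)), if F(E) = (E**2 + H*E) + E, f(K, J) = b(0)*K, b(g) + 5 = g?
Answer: -3150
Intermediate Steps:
b(g) = -5 + g
f(K, J) = -5*K (f(K, J) = (-5 + 0)*K = -5*K)
F(E) = E**2 + 11*E (F(E) = (E**2 + 10*E) + E = E**2 + 11*E)
f(-9, -11)*(F(-10) + 6*(-10)) = (-5*(-9))*(-10*(11 - 10) + 6*(-10)) = 45*(-10*1 - 60) = 45*(-10 - 60) = 45*(-70) = -3150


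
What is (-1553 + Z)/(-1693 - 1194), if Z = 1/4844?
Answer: 7522731/13984628 ≈ 0.53793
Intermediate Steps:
Z = 1/4844 ≈ 0.00020644
(-1553 + Z)/(-1693 - 1194) = (-1553 + 1/4844)/(-1693 - 1194) = -7522731/4844/(-2887) = -7522731/4844*(-1/2887) = 7522731/13984628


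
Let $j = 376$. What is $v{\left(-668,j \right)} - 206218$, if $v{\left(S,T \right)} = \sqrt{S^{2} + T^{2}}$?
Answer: $-206218 + 20 \sqrt{1469} \approx -2.0545 \cdot 10^{5}$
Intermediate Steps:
$v{\left(-668,j \right)} - 206218 = \sqrt{\left(-668\right)^{2} + 376^{2}} - 206218 = \sqrt{446224 + 141376} - 206218 = \sqrt{587600} - 206218 = 20 \sqrt{1469} - 206218 = -206218 + 20 \sqrt{1469}$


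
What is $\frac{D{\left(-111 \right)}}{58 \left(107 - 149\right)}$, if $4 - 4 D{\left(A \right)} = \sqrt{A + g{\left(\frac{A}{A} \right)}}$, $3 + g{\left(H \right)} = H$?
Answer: $- \frac{1}{2436} + \frac{i \sqrt{113}}{9744} \approx -0.00041051 + 0.0010909 i$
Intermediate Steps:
$g{\left(H \right)} = -3 + H$
$D{\left(A \right)} = 1 - \frac{\sqrt{-2 + A}}{4}$ ($D{\left(A \right)} = 1 - \frac{\sqrt{A - \left(3 - \frac{A}{A}\right)}}{4} = 1 - \frac{\sqrt{A + \left(-3 + 1\right)}}{4} = 1 - \frac{\sqrt{A - 2}}{4} = 1 - \frac{\sqrt{-2 + A}}{4}$)
$\frac{D{\left(-111 \right)}}{58 \left(107 - 149\right)} = \frac{1 - \frac{\sqrt{-2 - 111}}{4}}{58 \left(107 - 149\right)} = \frac{1 - \frac{\sqrt{-113}}{4}}{58 \left(-42\right)} = \frac{1 - \frac{i \sqrt{113}}{4}}{-2436} = \left(1 - \frac{i \sqrt{113}}{4}\right) \left(- \frac{1}{2436}\right) = - \frac{1}{2436} + \frac{i \sqrt{113}}{9744}$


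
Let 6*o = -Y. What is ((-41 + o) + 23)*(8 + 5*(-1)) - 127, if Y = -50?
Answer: -156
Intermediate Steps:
o = 25/3 (o = (-1*(-50))/6 = (1/6)*50 = 25/3 ≈ 8.3333)
((-41 + o) + 23)*(8 + 5*(-1)) - 127 = ((-41 + 25/3) + 23)*(8 + 5*(-1)) - 127 = (-98/3 + 23)*(8 - 5) - 127 = -29/3*3 - 127 = -29 - 127 = -156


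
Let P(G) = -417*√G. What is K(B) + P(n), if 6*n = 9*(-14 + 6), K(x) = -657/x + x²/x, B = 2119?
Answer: 4489504/2119 - 834*I*√3 ≈ 2118.7 - 1444.5*I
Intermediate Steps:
K(x) = x - 657/x (K(x) = -657/x + x = x - 657/x)
n = -12 (n = (9*(-14 + 6))/6 = (9*(-8))/6 = (⅙)*(-72) = -12)
K(B) + P(n) = (2119 - 657/2119) - 834*I*√3 = 4489504/2119 - 834*I*√3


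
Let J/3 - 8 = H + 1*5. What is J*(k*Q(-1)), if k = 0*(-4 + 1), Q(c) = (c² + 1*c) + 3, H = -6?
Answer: 0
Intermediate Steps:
Q(c) = 3 + c + c² (Q(c) = (c² + c) + 3 = (c + c²) + 3 = 3 + c + c²)
k = 0 (k = 0*(-3) = 0)
J = 21 (J = 24 + 3*(-6 + 1*5) = 24 + 3*(-6 + 5) = 24 + 3*(-1) = 24 - 3 = 21)
J*(k*Q(-1)) = 21*(0*(3 - 1 + (-1)²)) = 21*(0*(3 - 1 + 1)) = 21*(0*3) = 21*0 = 0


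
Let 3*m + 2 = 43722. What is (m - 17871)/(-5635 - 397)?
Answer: 761/1392 ≈ 0.54670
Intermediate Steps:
m = 43720/3 (m = -2/3 + (1/3)*43722 = -2/3 + 14574 = 43720/3 ≈ 14573.)
(m - 17871)/(-5635 - 397) = (43720/3 - 17871)/(-5635 - 397) = -9893/3/(-6032) = -9893/3*(-1/6032) = 761/1392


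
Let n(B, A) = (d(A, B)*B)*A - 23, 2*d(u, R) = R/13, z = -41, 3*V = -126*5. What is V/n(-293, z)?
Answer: 1820/1173469 ≈ 0.0015510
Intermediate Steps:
V = -210 (V = (-126*5)/3 = (⅓)*(-630) = -210)
d(u, R) = R/26 (d(u, R) = (R/13)/2 = R/26)
n(B, A) = -23 + A*B²/26 (n(B, A) = ((B/26)*B)*A - 23 = (B²/26)*A - 23 = A*B²/26 - 23 = -23 + A*B²/26)
V/n(-293, z) = -210/(-23 + (1/26)*(-41)*(-293)²) = -210/(-23 + (1/26)*(-41)*85849) = -210/(-23 - 3519809/26) = -210/(-3520407/26) = -210*(-26/3520407) = 1820/1173469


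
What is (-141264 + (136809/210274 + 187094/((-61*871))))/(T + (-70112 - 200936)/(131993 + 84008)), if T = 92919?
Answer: -5588558715058270013/3675853168615027634 ≈ -1.5203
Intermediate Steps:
(-141264 + (136809/210274 + 187094/((-61*871))))/(T + (-70112 - 200936)/(131993 + 84008)) = (-141264 + (136809/210274 + 187094/((-61*871))))/(92919 + (-70112 - 200936)/(131993 + 84008)) = (-141264 + (136809*(1/210274) + 187094/(-53131)))/(92919 - 271048/216001) = (-141264 + (136809/210274 + 187094*(-1/53131)))/(92919 - 271048*1/216001) = (-141264 + (136809/210274 - 187094/53131))/(92919 - 271048/216001) = (-141264 - 32072204777/11172067894)/(20070325871/216001) = -1578243071182793/11172067894*216001/20070325871 = -5588558715058270013/3675853168615027634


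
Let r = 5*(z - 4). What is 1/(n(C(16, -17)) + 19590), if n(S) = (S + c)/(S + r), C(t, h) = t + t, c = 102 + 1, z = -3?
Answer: 1/19545 ≈ 5.1164e-5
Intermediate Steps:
c = 103
r = -35 (r = 5*(-3 - 4) = 5*(-7) = -35)
C(t, h) = 2*t
n(S) = (103 + S)/(-35 + S) (n(S) = (S + 103)/(S - 35) = (103 + S)/(-35 + S))
1/(n(C(16, -17)) + 19590) = 1/((103 + 2*16)/(-35 + 2*16) + 19590) = 1/((103 + 32)/(-35 + 32) + 19590) = 1/(135/(-3) + 19590) = 1/(-1/3*135 + 19590) = 1/(-45 + 19590) = 1/19545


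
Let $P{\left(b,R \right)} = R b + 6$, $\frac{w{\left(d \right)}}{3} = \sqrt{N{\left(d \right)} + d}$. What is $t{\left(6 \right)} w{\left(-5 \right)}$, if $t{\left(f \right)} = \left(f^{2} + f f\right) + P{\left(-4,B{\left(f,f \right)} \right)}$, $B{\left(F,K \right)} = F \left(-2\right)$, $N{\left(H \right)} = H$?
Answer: $378 i \sqrt{10} \approx 1195.3 i$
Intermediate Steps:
$B{\left(F,K \right)} = - 2 F$
$w{\left(d \right)} = 3 \sqrt{2} \sqrt{d}$ ($w{\left(d \right)} = 3 \sqrt{d + d} = 3 \sqrt{2 d} = 3 \sqrt{2} \sqrt{d}$)
$P{\left(b,R \right)} = 6 + R b$
$t{\left(f \right)} = 6 + 2 f^{2} + 8 f$ ($t{\left(f \right)} = \left(f^{2} + f f\right) + \left(6 + - 2 f \left(-4\right)\right) = \left(f^{2} + f^{2}\right) + \left(6 + 8 f\right) = 2 f^{2} + \left(6 + 8 f\right) = 6 + 2 f^{2} + 8 f$)
$t{\left(6 \right)} w{\left(-5 \right)} = \left(6 + 2 \cdot 6^{2} + 8 \cdot 6\right) 3 \sqrt{2} \sqrt{-5} = \left(6 + 2 \cdot 36 + 48\right) 3 \sqrt{2} i \sqrt{5} = \left(6 + 72 + 48\right) 3 i \sqrt{10} = 126 \cdot 3 i \sqrt{10} = 378 i \sqrt{10}$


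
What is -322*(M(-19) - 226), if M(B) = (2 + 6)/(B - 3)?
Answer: 801780/11 ≈ 72889.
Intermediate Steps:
M(B) = 8/(-3 + B)
-322*(M(-19) - 226) = -322*(8/(-3 - 19) - 226) = -322*(8/(-22) - 226) = -322*(8*(-1/22) - 226) = -322*(-4/11 - 226) = -322*(-2490/11) = 801780/11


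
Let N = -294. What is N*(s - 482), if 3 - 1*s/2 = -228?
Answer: 5880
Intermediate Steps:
s = 462 (s = 6 - 2*(-228) = 6 + 456 = 462)
N*(s - 482) = -294*(462 - 482) = -294*(-20) = 5880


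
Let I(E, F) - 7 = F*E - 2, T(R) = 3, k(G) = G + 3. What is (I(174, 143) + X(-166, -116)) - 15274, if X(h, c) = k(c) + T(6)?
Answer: 9503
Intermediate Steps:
k(G) = 3 + G
X(h, c) = 6 + c (X(h, c) = (3 + c) + 3 = 6 + c)
I(E, F) = 5 + E*F (I(E, F) = 7 + (F*E - 2) = 7 + (E*F - 2) = 7 + (-2 + E*F) = 5 + E*F)
(I(174, 143) + X(-166, -116)) - 15274 = ((5 + 174*143) + (6 - 116)) - 15274 = ((5 + 24882) - 110) - 15274 = (24887 - 110) - 15274 = 24777 - 15274 = 9503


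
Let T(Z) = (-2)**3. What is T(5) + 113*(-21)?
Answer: -2381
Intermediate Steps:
T(Z) = -8
T(5) + 113*(-21) = -8 + 113*(-21) = -8 - 2373 = -2381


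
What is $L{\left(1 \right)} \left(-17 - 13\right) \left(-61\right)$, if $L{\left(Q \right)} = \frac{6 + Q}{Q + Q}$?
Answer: $6405$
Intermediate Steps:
$L{\left(Q \right)} = \frac{6 + Q}{2 Q}$
$L{\left(1 \right)} \left(-17 - 13\right) \left(-61\right) = \frac{6 + 1}{2 \cdot 1} \left(-17 - 13\right) \left(-61\right) = \frac{1}{2} \cdot 1 \cdot 7 \left(-30\right) \left(-61\right) = \frac{7}{2} \left(-30\right) \left(-61\right) = \left(-105\right) \left(-61\right) = 6405$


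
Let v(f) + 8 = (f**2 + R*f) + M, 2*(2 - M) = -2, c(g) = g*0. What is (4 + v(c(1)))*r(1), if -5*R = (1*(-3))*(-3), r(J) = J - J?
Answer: 0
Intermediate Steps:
c(g) = 0
r(J) = 0
M = 3 (M = 2 - 1/2*(-2) = 2 + 1 = 3)
R = -9/5 (R = -1*(-3)*(-3)/5 = -(-3)*(-3)/5 = -1/5*9 = -9/5 ≈ -1.8000)
v(f) = -5 + f**2 - 9*f/5 (v(f) = -8 + ((f**2 - 9*f/5) + 3) = -8 + (3 + f**2 - 9*f/5) = -5 + f**2 - 9*f/5)
(4 + v(c(1)))*r(1) = (4 + (-5 + 0**2 - 9/5*0))*0 = (4 + (-5 + 0 + 0))*0 = (4 - 5)*0 = -1*0 = 0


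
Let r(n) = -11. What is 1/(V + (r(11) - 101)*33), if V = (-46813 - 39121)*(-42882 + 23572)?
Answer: 1/1659381844 ≈ 6.0263e-10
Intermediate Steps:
V = 1659385540 (V = -85934*(-19310) = 1659385540)
1/(V + (r(11) - 101)*33) = 1/(1659385540 + (-11 - 101)*33) = 1/(1659385540 - 112*33) = 1/(1659385540 - 3696) = 1/1659381844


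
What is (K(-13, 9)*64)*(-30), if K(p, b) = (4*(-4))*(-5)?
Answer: -153600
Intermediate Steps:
K(p, b) = 80 (K(p, b) = -16*(-5) = 80)
(K(-13, 9)*64)*(-30) = (80*64)*(-30) = 5120*(-30) = -153600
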